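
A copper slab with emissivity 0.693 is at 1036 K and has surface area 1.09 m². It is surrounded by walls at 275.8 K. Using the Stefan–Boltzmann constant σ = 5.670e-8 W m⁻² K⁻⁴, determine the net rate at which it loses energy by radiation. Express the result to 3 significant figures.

Area A = 1.09 m².
Net radiated power P_net = εσA(T⁴ − T₀⁴) = 0.693×5.670×10⁻⁸×1.09×(1036⁴ − 275.8⁴).
T⁴ − T₀⁴ = 1.15196×10¹² − 5.78598×10⁹ = 1.14617×10¹² K⁴, so P_net = 4.91×10⁴ W.

Net loss ≈ 4.91×10⁴ W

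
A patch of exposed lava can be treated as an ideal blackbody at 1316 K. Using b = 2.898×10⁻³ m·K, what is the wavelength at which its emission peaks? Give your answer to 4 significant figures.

λ_max ≈ 2202 nm

Wien's displacement law: λ_max = b/T = (2.898×10⁻³ m·K)/(1316 K) = 2.2021×10⁻⁶ m.
That is 2202 nm, in the infrared range.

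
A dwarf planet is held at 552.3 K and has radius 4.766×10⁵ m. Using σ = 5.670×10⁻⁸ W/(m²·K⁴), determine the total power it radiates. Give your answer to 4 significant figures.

Surface area A = 4πR² = 4π(4.766×10⁵ m)² = 2.85442×10¹² m².
P = σAT⁴ = 5.670×10⁻⁸ × 2.85442×10¹² × (552.3)⁴ = 1.506×10¹⁶ W.

P ≈ 1.506×10¹⁶ W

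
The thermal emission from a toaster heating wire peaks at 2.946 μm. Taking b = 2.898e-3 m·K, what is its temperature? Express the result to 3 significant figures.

Wien's law gives T = b/λ_max = (2.898×10⁻³ m·K)/(2.946×10⁻⁶ m) = 984 K.

T ≈ 984 K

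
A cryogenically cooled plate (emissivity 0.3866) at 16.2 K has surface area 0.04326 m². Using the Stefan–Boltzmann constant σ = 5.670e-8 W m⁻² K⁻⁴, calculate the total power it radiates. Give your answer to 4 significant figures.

Area A = 0.04326 m².
P = εσAT⁴ = 0.3866 × 5.670×10⁻⁸ × 0.04326 × (16.2)⁴ = 6.531×10⁻⁵ W.

P ≈ 6.531×10⁻⁵ W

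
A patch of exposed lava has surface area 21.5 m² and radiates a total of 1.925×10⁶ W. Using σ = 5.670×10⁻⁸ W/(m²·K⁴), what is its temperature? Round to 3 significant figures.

Area A = 21.5 m².
P = σAT⁴ ⇒ T = (P/(σA))^(1/4) = (1.925×10⁶/(5.670×10⁻⁸×21.5))^(1/4) = 1.12×10³ K.

T ≈ 1.12×10³ K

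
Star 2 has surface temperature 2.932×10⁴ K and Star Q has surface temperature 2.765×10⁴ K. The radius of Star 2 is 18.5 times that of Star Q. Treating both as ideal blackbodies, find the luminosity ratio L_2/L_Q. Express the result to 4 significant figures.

L_2/L_Q ≈ 432.7

L ∝ R²T⁴, so L_2/L_Q = (R_2/R_Q)²(T_2/T_Q)⁴ = (18.5)² × (2.932×10⁴/2.765×10⁴)⁴ = 342.25 × 1.26437 = 432.7.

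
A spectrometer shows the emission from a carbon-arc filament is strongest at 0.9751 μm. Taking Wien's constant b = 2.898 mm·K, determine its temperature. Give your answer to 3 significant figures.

T ≈ 2.97×10³ K

Wien's law gives T = b/λ_max = (2.898×10⁻³ m·K)/(9.751×10⁻⁷ m) = 2.97×10³ K.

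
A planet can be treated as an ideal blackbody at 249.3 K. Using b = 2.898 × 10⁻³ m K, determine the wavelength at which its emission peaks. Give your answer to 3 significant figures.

Wien's displacement law: λ_max = b/T = (2.898×10⁻³ m·K)/(249.3 K) = 1.162×10⁻⁵ m.
That is 11.6 μm, in the infrared range.

λ_max ≈ 11.6 μm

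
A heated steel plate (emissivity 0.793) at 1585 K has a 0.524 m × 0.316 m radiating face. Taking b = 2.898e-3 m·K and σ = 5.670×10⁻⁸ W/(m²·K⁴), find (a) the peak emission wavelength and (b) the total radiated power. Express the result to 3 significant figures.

λ_max ≈ 1.83 μm; P ≈ 4.70×10⁴ W

(a) λ_max = b/T = 2.898×10⁻³/1585 = 1.828×10⁻⁶ m = 1.83 μm.
Area A = 0.524 × 0.316 = 0.165584 m².
(b) P = εσAT⁴ = 0.793×5.670×10⁻⁸×0.165584×(1585)⁴ = 4.70×10⁴ W.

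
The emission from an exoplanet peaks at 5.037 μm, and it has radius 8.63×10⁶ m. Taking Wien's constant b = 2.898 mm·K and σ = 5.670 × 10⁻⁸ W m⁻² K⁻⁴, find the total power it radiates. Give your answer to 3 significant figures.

Wien's law: T = b/λ_max = 2.898×10⁻³/5.037×10⁻⁶ = 575.342 K.
Surface area A = 4πR² = 4π(8.63×10⁶ m)² = 9.35904×10¹⁴ m².
Then P = σAT⁴ = 5.670×10⁻⁸×9.35904×10¹⁴×(575.342)⁴ = 5.81×10¹⁸ W.

P ≈ 5.81×10¹⁸ W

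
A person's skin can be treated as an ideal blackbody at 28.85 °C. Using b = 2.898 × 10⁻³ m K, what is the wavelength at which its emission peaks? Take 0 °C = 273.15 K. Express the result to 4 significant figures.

λ_max ≈ 9.596 μm

T = 28.85 °C + 273.15 = 302.00 K.
Wien's displacement law: λ_max = b/T = (2.898×10⁻³ m·K)/(302.00 K) = 9.5960×10⁻⁶ m.
That is 9.596 μm, in the infrared range.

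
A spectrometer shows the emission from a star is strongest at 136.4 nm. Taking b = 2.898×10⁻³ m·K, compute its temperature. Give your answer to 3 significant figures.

T ≈ 2.12×10⁴ K

Wien's law gives T = b/λ_max = (2.898×10⁻³ m·K)/(1.364×10⁻⁷ m) = 2.12×10⁴ K.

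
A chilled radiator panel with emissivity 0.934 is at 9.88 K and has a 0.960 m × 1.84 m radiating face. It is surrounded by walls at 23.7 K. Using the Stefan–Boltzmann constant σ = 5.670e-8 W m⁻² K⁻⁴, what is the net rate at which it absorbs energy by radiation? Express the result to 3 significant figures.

Net gain ≈ 0.0286 W

Area A = 0.960 × 1.84 = 1.7664 m².
Net radiated power P_net = εσA(T⁴ − T₀⁴) = 0.934×5.670×10⁻⁸×1.7664×(9.88⁴ − 23.7⁴).
T⁴ − T₀⁴ = 9528.57 − 3.15496×10⁵ = -3.05967×10⁵ K⁴, so P_net = -0.0286 W — negative, meaning a net gain of 0.0286 W.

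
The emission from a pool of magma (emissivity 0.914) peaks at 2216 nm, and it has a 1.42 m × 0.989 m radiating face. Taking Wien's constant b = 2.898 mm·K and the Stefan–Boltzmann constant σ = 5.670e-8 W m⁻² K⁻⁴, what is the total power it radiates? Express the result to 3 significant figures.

Wien's law: T = b/λ_max = 2.898×10⁻³/2.216×10⁻⁶ = 1307.76 K.
Area A = 1.42 × 0.989 = 1.40438 m².
Then P = εσAT⁴ = 0.914×5.670×10⁻⁸×1.40438×(1307.76)⁴ = 2.13×10⁵ W.

P ≈ 2.13×10⁵ W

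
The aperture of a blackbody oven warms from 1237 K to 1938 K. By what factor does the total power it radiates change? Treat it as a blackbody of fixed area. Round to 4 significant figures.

P₂/P₁ ≈ 6.025

P ∝ T⁴, so P₂/P₁ = (T₂/T₁)⁴ = (1938/1237)⁴ = (1.56669)⁴ = 6.025.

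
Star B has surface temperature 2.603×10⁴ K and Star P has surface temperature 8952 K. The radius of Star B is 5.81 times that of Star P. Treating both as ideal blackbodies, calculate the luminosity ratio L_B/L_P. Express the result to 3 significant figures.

L ∝ R²T⁴, so L_B/L_P = (R_B/R_P)²(T_B/T_P)⁴ = (5.81)² × (2.603×10⁴/8952)⁴ = 33.7561 × 71.4852 = 2.41×10³.

L_B/L_P ≈ 2.41×10³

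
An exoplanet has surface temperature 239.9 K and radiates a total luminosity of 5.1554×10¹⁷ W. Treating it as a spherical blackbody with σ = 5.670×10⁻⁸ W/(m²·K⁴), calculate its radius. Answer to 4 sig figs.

R ≈ 1.478×10⁷ m

L = 4πR²σT⁴ ⇒ R = √(L/(4πσT⁴)).
σT⁴ = 187.804 W/m², so R = √(5.1554×10¹⁷/(4π×187.804)) = 1.478×10⁷ m.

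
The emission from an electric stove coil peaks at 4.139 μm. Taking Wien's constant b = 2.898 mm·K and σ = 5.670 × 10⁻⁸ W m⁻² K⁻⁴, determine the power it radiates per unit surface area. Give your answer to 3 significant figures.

I ≈ 1.36×10⁴ W/m²

Wien's law: T = b/λ_max = 2.898×10⁻³/4.139×10⁻⁶ = 700.169 K.
Then I = σT⁴ = 5.670×10⁻⁸×(700.169)⁴ = 1.36×10⁴ W/m².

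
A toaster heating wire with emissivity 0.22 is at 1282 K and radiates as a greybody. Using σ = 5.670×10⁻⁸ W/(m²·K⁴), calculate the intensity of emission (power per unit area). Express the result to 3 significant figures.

Stefan–Boltzmann: I = εσT⁴ = 0.22 × 5.670×10⁻⁸ × (1282)⁴ = 3.37×10⁴ W/m².

I ≈ 3.37×10⁴ W/m²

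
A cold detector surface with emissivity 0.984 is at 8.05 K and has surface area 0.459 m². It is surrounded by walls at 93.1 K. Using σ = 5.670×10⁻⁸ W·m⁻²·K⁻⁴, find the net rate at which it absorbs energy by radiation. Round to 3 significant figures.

Area A = 0.459 m².
Net radiated power P_net = εσA(T⁴ − T₀⁴) = 0.984×5.670×10⁻⁸×0.459×(8.05⁴ − 93.1⁴).
T⁴ − T₀⁴ = 4199.36 − 7.51275×10⁷ = -7.51233×10⁷ K⁴, so P_net = -1.92 W — negative, meaning a net gain of 1.92 W.

Net gain ≈ 1.92 W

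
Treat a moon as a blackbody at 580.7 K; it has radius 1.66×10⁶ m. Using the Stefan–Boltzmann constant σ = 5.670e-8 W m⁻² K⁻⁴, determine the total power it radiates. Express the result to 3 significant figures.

P ≈ 2.23×10¹⁷ W

Surface area A = 4πR² = 4π(1.66×10⁶ m)² = 3.46279×10¹³ m².
P = σAT⁴ = 5.670×10⁻⁸ × 3.46279×10¹³ × (580.7)⁴ = 2.23×10¹⁷ W.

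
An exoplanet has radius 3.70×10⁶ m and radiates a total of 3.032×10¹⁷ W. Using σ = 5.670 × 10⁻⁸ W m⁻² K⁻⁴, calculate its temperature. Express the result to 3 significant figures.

T ≈ 420 K

Surface area A = 4πR² = 4π(3.70×10⁶ m)² = 1.72034×10¹⁴ m².
P = σAT⁴ ⇒ T = (P/(σA))^(1/4) = (3.032×10¹⁷/(5.670×10⁻⁸×1.72034×10¹⁴))^(1/4) = 420 K.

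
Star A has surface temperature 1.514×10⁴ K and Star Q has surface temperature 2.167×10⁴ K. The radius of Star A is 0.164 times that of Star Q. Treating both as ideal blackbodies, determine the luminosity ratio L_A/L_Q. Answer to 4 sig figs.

L ∝ R²T⁴, so L_A/L_Q = (R_A/R_Q)²(T_A/T_Q)⁴ = (0.164)² × (1.514×10⁴/2.167×10⁴)⁴ = 0.026896 × 0.238269 = 6.408×10⁻³.

L_A/L_Q ≈ 6.408×10⁻³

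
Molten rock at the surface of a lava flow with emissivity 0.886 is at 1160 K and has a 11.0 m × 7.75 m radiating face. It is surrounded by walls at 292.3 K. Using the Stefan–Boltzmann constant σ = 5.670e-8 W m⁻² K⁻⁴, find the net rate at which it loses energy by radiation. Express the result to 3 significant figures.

Net loss ≈ 7.72×10⁶ W

Area A = 11.0 × 7.75 = 85.25 m².
Net radiated power P_net = εσA(T⁴ − T₀⁴) = 0.886×5.670×10⁻⁸×85.25×(1160⁴ − 292.3⁴).
T⁴ − T₀⁴ = 1.81064×10¹² − 7.29987×10⁹ = 1.80334×10¹² K⁴, so P_net = 7.72×10⁶ W.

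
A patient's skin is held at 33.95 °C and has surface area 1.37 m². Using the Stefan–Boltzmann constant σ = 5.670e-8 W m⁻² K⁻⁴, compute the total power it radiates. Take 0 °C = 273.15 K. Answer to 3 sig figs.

T = 33.95 °C + 273.15 = 307.10 K.
Area A = 1.37 m².
P = σAT⁴ = 5.670×10⁻⁸ × 1.37 × (307.10)⁴ = 691 W.

P ≈ 691 W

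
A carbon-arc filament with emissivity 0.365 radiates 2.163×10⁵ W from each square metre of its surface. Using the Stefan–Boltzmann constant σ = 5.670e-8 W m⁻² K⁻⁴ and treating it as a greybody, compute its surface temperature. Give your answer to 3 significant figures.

I = εσT⁴, so T = (I/εσ)^(1/4) = (2.163×10⁵/(0.365×5.670×10⁻⁸))^(1/4) = 1.80×10³ K.

T ≈ 1.80×10³ K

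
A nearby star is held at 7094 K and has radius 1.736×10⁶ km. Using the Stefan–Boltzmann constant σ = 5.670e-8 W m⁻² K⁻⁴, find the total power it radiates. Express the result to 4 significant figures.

P ≈ 5.438×10²⁷ W

Surface area A = 4πR² = 4π(1.736×10⁹ m)² = 3.78712×10¹⁹ m².
P = σAT⁴ = 5.670×10⁻⁸ × 3.78712×10¹⁹ × (7094)⁴ = 5.438×10²⁷ W.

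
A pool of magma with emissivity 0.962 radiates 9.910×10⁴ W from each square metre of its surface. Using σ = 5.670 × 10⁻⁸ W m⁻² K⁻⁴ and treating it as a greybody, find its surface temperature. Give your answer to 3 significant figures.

T ≈ 1.16×10³ K

I = εσT⁴, so T = (I/εσ)^(1/4) = (9.910×10⁴/(0.962×5.670×10⁻⁸))^(1/4) = 1.16×10³ K.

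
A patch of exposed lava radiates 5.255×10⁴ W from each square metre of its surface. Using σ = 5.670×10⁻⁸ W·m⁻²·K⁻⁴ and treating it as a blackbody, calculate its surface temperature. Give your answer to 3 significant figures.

I = σT⁴, so T = (I/σ)^(1/4) = (5.255×10⁴/(5.670×10⁻⁸))^(1/4) = 981 K.

T ≈ 981 K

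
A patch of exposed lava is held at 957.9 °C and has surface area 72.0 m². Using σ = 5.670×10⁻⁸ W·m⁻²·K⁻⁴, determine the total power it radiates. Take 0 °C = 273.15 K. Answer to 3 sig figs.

T = 957.9 °C + 273.15 = 1231.05 K.
Area A = 72.0 m².
P = σAT⁴ = 5.670×10⁻⁸ × 72.0 × (1231.05)⁴ = 9.38×10⁶ W.

P ≈ 9.38×10⁶ W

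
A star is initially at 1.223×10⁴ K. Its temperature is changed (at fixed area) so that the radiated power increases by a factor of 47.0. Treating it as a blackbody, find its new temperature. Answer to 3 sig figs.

P ∝ T⁴, so T₂/T₁ = (P₂/P₁)^(1/4) = (47.0)^(1/4) = 2.61833.
T₂ = 1.223×10⁴ × 2.61833 = 3.20×10⁴ K.

T₂ ≈ 3.20×10⁴ K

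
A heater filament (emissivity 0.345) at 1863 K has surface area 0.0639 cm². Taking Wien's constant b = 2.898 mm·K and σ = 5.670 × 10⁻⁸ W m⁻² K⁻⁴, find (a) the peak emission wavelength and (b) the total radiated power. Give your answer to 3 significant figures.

(a) λ_max = b/T = 2.898×10⁻³/1863 = 1.556×10⁻⁶ m = 1.56×10³ nm.
Area A = 0.0639 cm² = 6.39×10⁻⁶ m².
(b) P = εσAT⁴ = 0.345×5.670×10⁻⁸×6.39×10⁻⁶×(1863)⁴ = 1.51 W.

λ_max ≈ 1.56×10³ nm; P ≈ 1.51 W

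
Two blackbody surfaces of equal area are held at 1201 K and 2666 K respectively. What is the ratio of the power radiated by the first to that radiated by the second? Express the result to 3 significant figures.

P₁/P₂ ≈ 0.0412

With equal areas, P₁/P₂ = (T₁/T₂)⁴ = (1201/2666)⁴ = 0.0412.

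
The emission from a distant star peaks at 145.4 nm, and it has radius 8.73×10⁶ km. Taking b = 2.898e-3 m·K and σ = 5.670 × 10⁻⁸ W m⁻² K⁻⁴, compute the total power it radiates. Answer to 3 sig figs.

P ≈ 8.57×10³⁰ W

Wien's law: T = b/λ_max = 2.898×10⁻³/1.454×10⁻⁷ = 19931.2 K.
Surface area A = 4πR² = 4π(8.73×10⁹ m)² = 9.57720×10²⁰ m².
Then P = σAT⁴ = 5.670×10⁻⁸×9.57720×10²⁰×(19931.2)⁴ = 8.57×10³⁰ W.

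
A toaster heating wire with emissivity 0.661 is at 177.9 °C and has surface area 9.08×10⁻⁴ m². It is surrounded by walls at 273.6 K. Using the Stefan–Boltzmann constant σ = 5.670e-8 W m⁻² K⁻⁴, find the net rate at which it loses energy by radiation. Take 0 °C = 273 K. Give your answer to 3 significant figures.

T = 177.9 °C + 273 = 450.9 K.
Area A = 9.08×10⁻⁴ m².
Net radiated power P_net = εσA(T⁴ − T₀⁴) = 0.661×5.670×10⁻⁸×9.08×10⁻⁴×(450.9⁴ − 273.6⁴).
T⁴ − T₀⁴ = 4.13353×10¹⁰ − 5.60356×10⁹ = 3.57317×10¹⁰ K⁴, so P_net = 1.22 W.

Net loss ≈ 1.22 W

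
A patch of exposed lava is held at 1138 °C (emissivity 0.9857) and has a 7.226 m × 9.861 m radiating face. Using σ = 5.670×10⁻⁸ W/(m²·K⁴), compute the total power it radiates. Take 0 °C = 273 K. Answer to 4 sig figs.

P ≈ 1.579×10⁷ W

T = 1138 °C + 273 = 1411 K.
Area A = 7.226 × 9.861 = 71.2556 m².
P = εσAT⁴ = 0.9857 × 5.670×10⁻⁸ × 71.2556 × (1411)⁴ = 1.579×10⁷ W.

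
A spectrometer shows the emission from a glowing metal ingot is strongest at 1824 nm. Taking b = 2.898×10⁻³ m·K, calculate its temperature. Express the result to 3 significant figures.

Wien's law gives T = b/λ_max = (2.898×10⁻³ m·K)/(1.824×10⁻⁶ m) = 1.59×10³ K.

T ≈ 1.59×10³ K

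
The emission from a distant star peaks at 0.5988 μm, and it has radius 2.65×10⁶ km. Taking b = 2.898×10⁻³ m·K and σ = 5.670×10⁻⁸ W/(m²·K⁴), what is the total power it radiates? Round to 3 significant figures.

P ≈ 2.75×10²⁷ W

Wien's law: T = b/λ_max = 2.898×10⁻³/5.988×10⁻⁷ = 4839.68 K.
Surface area A = 4πR² = 4π(2.65×10⁹ m)² = 8.82473×10¹⁹ m².
Then P = σAT⁴ = 5.670×10⁻⁸×8.82473×10¹⁹×(4839.68)⁴ = 2.75×10²⁷ W.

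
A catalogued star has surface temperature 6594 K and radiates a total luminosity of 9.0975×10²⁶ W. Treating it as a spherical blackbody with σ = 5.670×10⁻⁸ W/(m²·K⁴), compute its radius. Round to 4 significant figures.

L = 4πR²σT⁴ ⇒ R = √(L/(4πσT⁴)).
σT⁴ = 1.07196×10⁸ W/m², so R = √(9.0975×10²⁶/(4π×1.07196×10⁸)) = 8.218×10⁸ m.

R ≈ 8.218×10⁸ m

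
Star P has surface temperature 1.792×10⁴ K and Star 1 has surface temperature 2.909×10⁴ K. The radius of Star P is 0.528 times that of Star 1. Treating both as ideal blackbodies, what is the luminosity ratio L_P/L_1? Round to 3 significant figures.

L ∝ R²T⁴, so L_P/L_1 = (R_P/R_1)²(T_P/T_1)⁴ = (0.528)² × (1.792×10⁴/2.909×10⁴)⁴ = 0.278784 × 0.144005 = 0.0401.

L_P/L_1 ≈ 0.0401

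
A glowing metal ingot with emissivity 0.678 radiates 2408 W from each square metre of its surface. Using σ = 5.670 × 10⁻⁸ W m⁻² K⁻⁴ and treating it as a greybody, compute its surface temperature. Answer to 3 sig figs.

I = εσT⁴, so T = (I/εσ)^(1/4) = (2408/(0.678×5.670×10⁻⁸))^(1/4) = 500 K.

T ≈ 500 K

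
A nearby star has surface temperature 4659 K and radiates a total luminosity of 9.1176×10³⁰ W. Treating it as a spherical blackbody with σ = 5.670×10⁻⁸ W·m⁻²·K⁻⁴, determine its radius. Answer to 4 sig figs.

R ≈ 1.648×10¹¹ m

L = 4πR²σT⁴ ⇒ R = √(L/(4πσT⁴)).
σT⁴ = 2.67149×10⁷ W/m², so R = √(9.1176×10³⁰/(4π×2.67149×10⁷)) = 1.648×10¹¹ m.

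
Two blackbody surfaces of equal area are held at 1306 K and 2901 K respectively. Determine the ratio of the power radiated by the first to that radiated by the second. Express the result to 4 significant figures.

With equal areas, P₁/P₂ = (T₁/T₂)⁴ = (1306/2901)⁴ = 0.04108.

P₁/P₂ ≈ 0.04108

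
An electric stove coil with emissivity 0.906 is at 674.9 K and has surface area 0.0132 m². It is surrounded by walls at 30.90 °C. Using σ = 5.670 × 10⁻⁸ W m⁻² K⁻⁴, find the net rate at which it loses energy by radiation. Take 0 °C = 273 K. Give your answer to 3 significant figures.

Surroundings: T = 30.90 °C + 273 = 303.90 K.
Area A = 0.0132 m².
Net radiated power P_net = εσA(T⁴ − T₀⁴) = 0.906×5.670×10⁻⁸×0.0132×(674.9⁴ − 303.90⁴).
T⁴ − T₀⁴ = 2.07471×10¹¹ − 8.52948×10⁹ = 1.98942×10¹¹ K⁴, so P_net = 135 W.

Net loss ≈ 135 W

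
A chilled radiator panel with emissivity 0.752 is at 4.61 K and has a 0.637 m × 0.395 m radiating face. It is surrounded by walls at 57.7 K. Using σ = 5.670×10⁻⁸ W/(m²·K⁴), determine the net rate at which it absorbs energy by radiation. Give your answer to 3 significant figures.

Area A = 0.637 × 0.395 = 0.251615 m².
Net radiated power P_net = εσA(T⁴ − T₀⁴) = 0.752×5.670×10⁻⁸×0.251615×(4.61⁴ − 57.7⁴).
T⁴ − T₀⁴ = 451.652 − 1.10842×10⁷ = -1.10837×10⁷ K⁴, so P_net = -0.119 W — negative, meaning a net gain of 0.119 W.

Net gain ≈ 0.119 W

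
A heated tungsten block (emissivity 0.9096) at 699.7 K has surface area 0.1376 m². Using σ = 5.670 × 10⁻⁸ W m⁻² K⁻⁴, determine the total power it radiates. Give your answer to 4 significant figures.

P ≈ 1701 W

Area A = 0.1376 m².
P = εσAT⁴ = 0.9096 × 5.670×10⁻⁸ × 0.1376 × (699.7)⁴ = 1701 W.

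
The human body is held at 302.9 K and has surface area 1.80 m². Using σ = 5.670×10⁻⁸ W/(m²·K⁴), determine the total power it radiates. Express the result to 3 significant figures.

P ≈ 859 W

Area A = 1.80 m².
P = σAT⁴ = 5.670×10⁻⁸ × 1.80 × (302.9)⁴ = 859 W.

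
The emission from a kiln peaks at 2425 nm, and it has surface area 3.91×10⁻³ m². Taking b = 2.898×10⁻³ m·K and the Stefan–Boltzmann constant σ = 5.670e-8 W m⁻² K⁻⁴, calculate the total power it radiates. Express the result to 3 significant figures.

Wien's law: T = b/λ_max = 2.898×10⁻³/2.425×10⁻⁶ = 1195.05 K.
Area A = 3.91×10⁻³ m².
Then P = σAT⁴ = 5.670×10⁻⁸×3.91×10⁻³×(1195.05)⁴ = 452 W.

P ≈ 452 W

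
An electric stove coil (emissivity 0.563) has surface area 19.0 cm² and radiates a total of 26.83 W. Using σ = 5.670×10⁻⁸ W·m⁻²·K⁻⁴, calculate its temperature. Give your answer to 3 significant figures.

Area A = 19.0 cm² = 1.90×10⁻³ m².
P = εσAT⁴ ⇒ T = (P/(εσA))^(1/4) = (26.83/(0.563×5.670×10⁻⁸×1.90×10⁻³))^(1/4) = 816 K.

T ≈ 816 K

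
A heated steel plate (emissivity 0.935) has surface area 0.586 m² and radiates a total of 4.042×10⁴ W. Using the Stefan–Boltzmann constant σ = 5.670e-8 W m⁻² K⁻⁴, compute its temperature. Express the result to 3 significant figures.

T ≈ 1.07×10³ K

Area A = 0.586 m².
P = εσAT⁴ ⇒ T = (P/(εσA))^(1/4) = (4.042×10⁴/(0.935×5.670×10⁻⁸×0.586))^(1/4) = 1.07×10³ K.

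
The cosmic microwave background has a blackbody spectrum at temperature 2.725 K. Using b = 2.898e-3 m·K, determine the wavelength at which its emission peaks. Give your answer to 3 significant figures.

λ_max ≈ 1.06 mm

Wien's displacement law: λ_max = b/T = (2.898×10⁻³ m·K)/(2.725 K) = 1.063×10⁻³ m.
That is 1.06 mm, in the microwave range.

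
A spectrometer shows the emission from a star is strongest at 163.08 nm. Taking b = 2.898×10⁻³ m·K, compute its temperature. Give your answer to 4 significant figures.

Wien's law gives T = b/λ_max = (2.898×10⁻³ m·K)/(1.6308×10⁻⁷ m) = 1.777×10⁴ K.

T ≈ 1.777×10⁴ K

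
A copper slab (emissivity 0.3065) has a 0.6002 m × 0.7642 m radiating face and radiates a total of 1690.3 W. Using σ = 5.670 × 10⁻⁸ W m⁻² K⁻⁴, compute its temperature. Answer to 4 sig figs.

T ≈ 678.6 K

Area A = 0.6002 × 0.7642 = 0.458673 m².
P = εσAT⁴ ⇒ T = (P/(εσA))^(1/4) = (1690.3/(0.3065×5.670×10⁻⁸×0.458673))^(1/4) = 678.6 K.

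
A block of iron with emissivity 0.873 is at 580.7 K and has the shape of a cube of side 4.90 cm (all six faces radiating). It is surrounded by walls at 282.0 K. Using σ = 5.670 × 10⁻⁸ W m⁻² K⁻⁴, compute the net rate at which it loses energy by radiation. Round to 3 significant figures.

Net loss ≈ 76.6 W

Area A = 6s² = 6×(0.0490 m)² = 0.014406 m².
Net radiated power P_net = εσA(T⁴ − T₀⁴) = 0.873×5.670×10⁻⁸×0.014406×(580.7⁴ − 282.0⁴).
T⁴ − T₀⁴ = 1.13712×10¹¹ − 6.32407×10⁹ = 1.07388×10¹¹ K⁴, so P_net = 76.6 W.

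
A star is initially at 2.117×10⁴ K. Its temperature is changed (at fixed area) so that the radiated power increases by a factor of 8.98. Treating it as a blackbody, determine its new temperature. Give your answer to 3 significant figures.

T₂ ≈ 3.66×10⁴ K

P ∝ T⁴, so T₂/T₁ = (P₂/P₁)^(1/4) = (8.98)^(1/4) = 1.73109.
T₂ = 2.117×10⁴ × 1.73109 = 3.66×10⁴ K.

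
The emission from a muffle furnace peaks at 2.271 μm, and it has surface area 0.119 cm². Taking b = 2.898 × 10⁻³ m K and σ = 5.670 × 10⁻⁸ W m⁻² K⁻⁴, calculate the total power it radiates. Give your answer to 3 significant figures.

Wien's law: T = b/λ_max = 2.898×10⁻³/2.271×10⁻⁶ = 1276.09 K.
Area A = 0.119 cm² = 1.19×10⁻⁵ m².
Then P = σAT⁴ = 5.670×10⁻⁸×1.19×10⁻⁵×(1276.09)⁴ = 1.79 W.

P ≈ 1.79 W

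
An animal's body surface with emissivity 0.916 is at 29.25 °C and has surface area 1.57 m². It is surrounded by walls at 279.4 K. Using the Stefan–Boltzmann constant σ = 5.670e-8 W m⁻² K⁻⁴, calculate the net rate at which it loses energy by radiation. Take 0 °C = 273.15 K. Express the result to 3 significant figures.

Net loss ≈ 185 W

T = 29.25 °C + 273.15 = 302.40 K.
Area A = 1.57 m².
Net radiated power P_net = εσA(T⁴ − T₀⁴) = 0.916×5.670×10⁻⁸×1.57×(302.40⁴ − 279.4⁴).
T⁴ − T₀⁴ = 8.36233×10⁹ − 6.09404×10⁹ = 2.26829×10⁹ K⁴, so P_net = 185 W.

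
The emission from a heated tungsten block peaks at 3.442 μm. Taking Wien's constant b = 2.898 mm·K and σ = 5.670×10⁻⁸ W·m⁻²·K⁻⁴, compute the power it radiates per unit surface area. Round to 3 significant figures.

Wien's law: T = b/λ_max = 2.898×10⁻³/3.442×10⁻⁶ = 841.952 K.
Then I = σT⁴ = 5.670×10⁻⁸×(841.952)⁴ = 2.85×10⁴ W/m².

I ≈ 2.85×10⁴ W/m²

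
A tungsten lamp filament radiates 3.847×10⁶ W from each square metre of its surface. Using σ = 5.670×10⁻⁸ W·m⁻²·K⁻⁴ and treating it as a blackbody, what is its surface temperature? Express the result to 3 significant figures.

I = σT⁴, so T = (I/σ)^(1/4) = (3.847×10⁶/(5.670×10⁻⁸))^(1/4) = 2.87×10³ K.

T ≈ 2.87×10³ K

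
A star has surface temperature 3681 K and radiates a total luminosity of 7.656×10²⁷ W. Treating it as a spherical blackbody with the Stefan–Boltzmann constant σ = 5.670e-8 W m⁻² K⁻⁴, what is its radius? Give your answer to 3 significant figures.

L = 4πR²σT⁴ ⇒ R = √(L/(4πσT⁴)).
σT⁴ = 1.04099×10⁷ W/m², so R = √(7.656×10²⁷/(4π×1.04099×10⁷)) = 7.65×10⁹ m.

R ≈ 7.65×10⁹ m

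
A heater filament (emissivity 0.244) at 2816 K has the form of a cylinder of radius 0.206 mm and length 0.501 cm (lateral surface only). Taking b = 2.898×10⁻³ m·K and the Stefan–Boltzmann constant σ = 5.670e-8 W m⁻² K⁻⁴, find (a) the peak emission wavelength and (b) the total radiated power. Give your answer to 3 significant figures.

λ_max ≈ 1.03×10³ nm; P ≈ 5.64 W

(a) λ_max = b/T = 2.898×10⁻³/2816 = 1.029×10⁻⁶ m = 1.03×10³ nm.
Lateral area A = 2πrL = 2π×2.06×10⁻⁴×5.01×10⁻³ = 6.48462×10⁻⁶ m².
(b) P = εσAT⁴ = 0.244×5.670×10⁻⁸×6.48462×10⁻⁶×(2816)⁴ = 5.64 W.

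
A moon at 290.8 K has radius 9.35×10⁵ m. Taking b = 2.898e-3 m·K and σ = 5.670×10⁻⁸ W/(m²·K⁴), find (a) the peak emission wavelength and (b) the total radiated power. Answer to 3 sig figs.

λ_max ≈ 9.97 μm; P ≈ 4.45×10¹⁵ W

(a) λ_max = b/T = 2.898×10⁻³/290.8 = 9.966×10⁻⁶ m = 9.97 μm.
Surface area A = 4πR² = 4π(9.35×10⁵ m)² = 1.09858×10¹³ m².
(b) P = σAT⁴ = 5.670×10⁻⁸×1.09858×10¹³×(290.8)⁴ = 4.45×10¹⁵ W.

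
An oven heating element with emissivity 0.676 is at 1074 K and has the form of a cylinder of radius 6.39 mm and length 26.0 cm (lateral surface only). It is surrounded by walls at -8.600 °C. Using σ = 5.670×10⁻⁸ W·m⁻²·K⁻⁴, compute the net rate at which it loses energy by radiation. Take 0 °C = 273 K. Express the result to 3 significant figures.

Surroundings: T = -8.600 °C + 273 = 264.400 K.
Lateral area A = 2πrL = 2π×6.39×10⁻³×0.260 = 0.0104389 m².
Net radiated power P_net = εσA(T⁴ − T₀⁴) = 0.676×5.670×10⁻⁸×0.0104389×(1074⁴ − 264.400⁴).
T⁴ − T₀⁴ = 1.33051×10¹² − 4.88704×10⁹ = 1.32562×10¹² K⁴, so P_net = 530 W.

Net loss ≈ 530 W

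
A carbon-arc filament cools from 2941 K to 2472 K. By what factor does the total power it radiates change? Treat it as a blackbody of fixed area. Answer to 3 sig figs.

P ∝ T⁴, so P₂/P₁ = (T₂/T₁)⁴ = (2472/2941)⁴ = (0.840530)⁴ = 0.499.

P₂/P₁ ≈ 0.499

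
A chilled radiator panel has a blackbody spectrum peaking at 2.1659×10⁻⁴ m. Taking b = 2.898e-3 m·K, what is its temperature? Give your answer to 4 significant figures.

Wien's law gives T = b/λ_max = (2.898×10⁻³ m·K)/(2.1659×10⁻⁴ m) = 13.38 K.

T ≈ 13.38 K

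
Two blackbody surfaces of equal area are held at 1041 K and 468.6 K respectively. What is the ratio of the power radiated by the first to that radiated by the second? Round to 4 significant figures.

P₁/P₂ ≈ 24.36

With equal areas, P₁/P₂ = (T₁/T₂)⁴ = (1041/468.6)⁴ = 24.36.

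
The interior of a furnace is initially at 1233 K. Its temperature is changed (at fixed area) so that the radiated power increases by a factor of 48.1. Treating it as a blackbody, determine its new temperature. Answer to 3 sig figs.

T₂ ≈ 3.25×10³ K

P ∝ T⁴, so T₂/T₁ = (P₂/P₁)^(1/4) = (48.1)^(1/4) = 2.63352.
T₂ = 1233 × 2.63352 = 3.25×10³ K.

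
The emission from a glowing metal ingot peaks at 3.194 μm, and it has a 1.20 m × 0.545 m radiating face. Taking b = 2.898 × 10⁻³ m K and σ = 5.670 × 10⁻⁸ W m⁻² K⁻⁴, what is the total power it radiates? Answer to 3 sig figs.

Wien's law: T = b/λ_max = 2.898×10⁻³/3.194×10⁻⁶ = 907.326 K.
Area A = 1.20 × 0.545 = 0.654 m².
Then P = σAT⁴ = 5.670×10⁻⁸×0.654×(907.326)⁴ = 2.51×10⁴ W.

P ≈ 2.51×10⁴ W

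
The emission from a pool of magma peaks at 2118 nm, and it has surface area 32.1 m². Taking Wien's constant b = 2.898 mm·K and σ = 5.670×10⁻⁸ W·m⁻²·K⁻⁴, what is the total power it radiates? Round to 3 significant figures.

P ≈ 6.38×10⁶ W

Wien's law: T = b/λ_max = 2.898×10⁻³/2.118×10⁻⁶ = 1368.27 K.
Area A = 32.1 m².
Then P = σAT⁴ = 5.670×10⁻⁸×32.1×(1368.27)⁴ = 6.38×10⁶ W.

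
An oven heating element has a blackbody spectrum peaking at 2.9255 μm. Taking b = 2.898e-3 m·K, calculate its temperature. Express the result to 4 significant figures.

Wien's law gives T = b/λ_max = (2.898×10⁻³ m·K)/(2.9255×10⁻⁶ m) = 990.6 K.

T ≈ 990.6 K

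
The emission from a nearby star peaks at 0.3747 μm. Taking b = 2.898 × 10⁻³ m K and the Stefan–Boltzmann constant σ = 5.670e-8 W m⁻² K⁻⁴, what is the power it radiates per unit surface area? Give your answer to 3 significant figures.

Wien's law: T = b/λ_max = 2.898×10⁻³/3.747×10⁻⁷ = 7734.19 K.
Then I = σT⁴ = 5.670×10⁻⁸×(7734.19)⁴ = 2.03×10⁸ W/m².

I ≈ 2.03×10⁸ W/m²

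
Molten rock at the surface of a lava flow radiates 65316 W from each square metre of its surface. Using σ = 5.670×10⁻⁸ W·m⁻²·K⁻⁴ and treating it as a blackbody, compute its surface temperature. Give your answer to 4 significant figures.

I = σT⁴, so T = (I/σ)^(1/4) = (65316/(5.670×10⁻⁸))^(1/4) = 1036 K.

T ≈ 1036 K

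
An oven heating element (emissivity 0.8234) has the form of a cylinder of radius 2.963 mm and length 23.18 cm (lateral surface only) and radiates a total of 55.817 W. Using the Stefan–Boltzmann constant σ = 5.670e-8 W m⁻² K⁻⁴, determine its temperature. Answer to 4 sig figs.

T ≈ 725.5 K

Lateral area A = 2πrL = 2π×2.963×10⁻³×0.2318 = 4.31544×10⁻³ m².
P = εσAT⁴ ⇒ T = (P/(εσA))^(1/4) = (55.817/(0.8234×5.670×10⁻⁸×4.31544×10⁻³))^(1/4) = 725.5 K.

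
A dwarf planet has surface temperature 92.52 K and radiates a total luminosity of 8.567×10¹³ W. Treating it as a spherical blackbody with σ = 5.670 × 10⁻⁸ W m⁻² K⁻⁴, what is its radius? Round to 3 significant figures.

R ≈ 1.28×10⁶ m

L = 4πR²σT⁴ ⇒ R = √(L/(4πσT⁴)).
σT⁴ = 4.15456 W/m², so R = √(8.567×10¹³/(4π×4.15456)) = 1.28×10⁶ m.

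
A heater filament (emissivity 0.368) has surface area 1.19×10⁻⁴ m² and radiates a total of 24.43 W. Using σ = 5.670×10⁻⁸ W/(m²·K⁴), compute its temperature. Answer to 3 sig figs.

T ≈ 1.77×10³ K

Area A = 1.19×10⁻⁴ m².
P = εσAT⁴ ⇒ T = (P/(εσA))^(1/4) = (24.43/(0.368×5.670×10⁻⁸×1.19×10⁻⁴))^(1/4) = 1.77×10³ K.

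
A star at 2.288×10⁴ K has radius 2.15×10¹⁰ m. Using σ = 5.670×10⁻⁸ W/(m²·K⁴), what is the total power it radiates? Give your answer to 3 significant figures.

Surface area A = 4πR² = 4π(2.15×10¹⁰ m)² = 5.80880×10²¹ m².
P = σAT⁴ = 5.670×10⁻⁸ × 5.80880×10²¹ × (2.288×10⁴)⁴ = 9.03×10³¹ W.

P ≈ 9.03×10³¹ W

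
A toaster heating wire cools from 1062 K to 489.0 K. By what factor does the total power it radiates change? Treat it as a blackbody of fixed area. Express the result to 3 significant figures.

P₂/P₁ ≈ 0.0450

P ∝ T⁴, so P₂/P₁ = (T₂/T₁)⁴ = (489.0/1062)⁴ = (0.460452)⁴ = 0.0450.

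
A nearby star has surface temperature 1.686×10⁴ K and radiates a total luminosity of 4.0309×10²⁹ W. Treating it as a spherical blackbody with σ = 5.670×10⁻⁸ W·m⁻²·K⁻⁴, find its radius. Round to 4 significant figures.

R ≈ 2.646×10⁹ m

L = 4πR²σT⁴ ⇒ R = √(L/(4πσT⁴)).
σT⁴ = 4.58156×10⁹ W/m², so R = √(4.0309×10²⁹/(4π×4.58156×10⁹)) = 2.646×10⁹ m.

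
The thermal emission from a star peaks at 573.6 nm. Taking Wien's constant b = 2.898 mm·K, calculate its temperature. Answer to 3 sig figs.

Wien's law gives T = b/λ_max = (2.898×10⁻³ m·K)/(5.736×10⁻⁷ m) = 5.05×10³ K.

T ≈ 5.05×10³ K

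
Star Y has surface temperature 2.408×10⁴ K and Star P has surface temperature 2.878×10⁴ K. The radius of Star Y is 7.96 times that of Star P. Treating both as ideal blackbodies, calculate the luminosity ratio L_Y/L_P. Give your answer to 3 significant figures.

L_Y/L_P ≈ 31.1

L ∝ R²T⁴, so L_Y/L_P = (R_Y/R_P)²(T_Y/T_P)⁴ = (7.96)² × (2.408×10⁴/2.878×10⁴)⁴ = 63.3616 × 0.490075 = 31.1.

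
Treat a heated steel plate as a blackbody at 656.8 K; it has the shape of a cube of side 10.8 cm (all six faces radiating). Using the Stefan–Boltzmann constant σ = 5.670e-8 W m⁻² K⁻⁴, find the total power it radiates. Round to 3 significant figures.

Area A = 6s² = 6×(0.108 m)² = 0.069984 m².
P = σAT⁴ = 5.670×10⁻⁸ × 0.069984 × (656.8)⁴ = 738 W.

P ≈ 738 W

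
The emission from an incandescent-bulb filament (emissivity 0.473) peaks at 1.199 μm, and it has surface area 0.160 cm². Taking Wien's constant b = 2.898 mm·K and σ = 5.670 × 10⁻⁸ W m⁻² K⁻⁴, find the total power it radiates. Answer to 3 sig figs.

P ≈ 14.6 W

Wien's law: T = b/λ_max = 2.898×10⁻³/1.199×10⁻⁶ = 2417.01 K.
Area A = 0.160 cm² = 1.60×10⁻⁵ m².
Then P = εσAT⁴ = 0.473×5.670×10⁻⁸×1.60×10⁻⁵×(2417.01)⁴ = 14.6 W.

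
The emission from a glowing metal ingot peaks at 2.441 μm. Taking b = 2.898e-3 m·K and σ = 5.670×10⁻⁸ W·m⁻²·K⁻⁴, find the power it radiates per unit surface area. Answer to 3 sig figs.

Wien's law: T = b/λ_max = 2.898×10⁻³/2.441×10⁻⁶ = 1187.22 K.
Then I = σT⁴ = 5.670×10⁻⁸×(1187.22)⁴ = 1.13×10⁵ W/m².

I ≈ 1.13×10⁵ W/m²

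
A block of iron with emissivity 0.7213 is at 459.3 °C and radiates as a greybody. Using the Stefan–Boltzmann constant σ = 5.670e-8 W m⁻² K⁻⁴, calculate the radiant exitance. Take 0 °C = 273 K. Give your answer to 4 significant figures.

T = 459.3 °C + 273 = 732.3 K.
Stefan–Boltzmann: I = εσT⁴ = 0.7213 × 5.670×10⁻⁸ × (732.3)⁴ = 1.176×10⁴ W/m².

I ≈ 1.176×10⁴ W/m²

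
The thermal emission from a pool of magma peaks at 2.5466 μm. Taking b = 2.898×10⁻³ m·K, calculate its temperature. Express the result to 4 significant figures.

T ≈ 1138 K

Wien's law gives T = b/λ_max = (2.898×10⁻³ m·K)/(2.5466×10⁻⁶ m) = 1138 K.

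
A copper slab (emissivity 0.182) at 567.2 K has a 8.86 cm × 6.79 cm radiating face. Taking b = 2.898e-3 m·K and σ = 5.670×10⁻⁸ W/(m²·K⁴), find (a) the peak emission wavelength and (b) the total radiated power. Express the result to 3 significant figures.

(a) λ_max = b/T = 2.898×10⁻³/567.2 = 5.109×10⁻⁶ m = 5.11 μm.
Area A = 0.0886 × 0.0679 = 6.01594×10⁻³ m².
(b) P = εσAT⁴ = 0.182×5.670×10⁻⁸×6.01594×10⁻³×(567.2)⁴ = 6.43 W.

λ_max ≈ 5.11 μm; P ≈ 6.43 W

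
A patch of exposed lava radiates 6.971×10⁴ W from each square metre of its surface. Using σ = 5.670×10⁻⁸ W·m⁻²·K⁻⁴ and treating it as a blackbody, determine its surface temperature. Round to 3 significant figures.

I = σT⁴, so T = (I/σ)^(1/4) = (6.971×10⁴/(5.670×10⁻⁸))^(1/4) = 1.05×10³ K.

T ≈ 1.05×10³ K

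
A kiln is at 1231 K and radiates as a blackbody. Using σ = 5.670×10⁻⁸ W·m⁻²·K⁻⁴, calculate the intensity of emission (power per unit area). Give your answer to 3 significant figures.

Stefan–Boltzmann: I = σT⁴ = 5.670×10⁻⁸ × (1231)⁴ = 1.30×10⁵ W/m².

I ≈ 1.30×10⁵ W/m²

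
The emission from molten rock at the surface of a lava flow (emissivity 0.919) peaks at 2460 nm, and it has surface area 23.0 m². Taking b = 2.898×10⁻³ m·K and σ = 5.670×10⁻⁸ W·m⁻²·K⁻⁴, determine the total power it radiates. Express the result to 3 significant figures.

P ≈ 2.31×10⁶ W

Wien's law: T = b/λ_max = 2.898×10⁻³/2.460×10⁻⁶ = 1178.05 K.
Area A = 23.0 m².
Then P = εσAT⁴ = 0.919×5.670×10⁻⁸×23.0×(1178.05)⁴ = 2.31×10⁶ W.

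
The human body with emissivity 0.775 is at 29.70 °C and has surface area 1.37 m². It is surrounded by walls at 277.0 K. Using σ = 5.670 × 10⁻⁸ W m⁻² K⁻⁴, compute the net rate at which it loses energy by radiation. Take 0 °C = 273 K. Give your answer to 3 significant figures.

T = 29.70 °C + 273 = 302.70 K.
Area A = 1.37 m².
Net radiated power P_net = εσA(T⁴ − T₀⁴) = 0.775×5.670×10⁻⁸×1.37×(302.70⁴ − 277.0⁴).
T⁴ − T₀⁴ = 8.39556×10⁹ − 5.88734×10⁹ = 2.50822×10⁹ K⁴, so P_net = 151 W.

Net loss ≈ 151 W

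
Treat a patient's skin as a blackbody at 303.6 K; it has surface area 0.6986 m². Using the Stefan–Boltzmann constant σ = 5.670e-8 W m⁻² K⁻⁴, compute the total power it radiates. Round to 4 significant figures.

Area A = 0.6986 m².
P = σAT⁴ = 5.670×10⁻⁸ × 0.6986 × (303.6)⁴ = 336.5 W.

P ≈ 336.5 W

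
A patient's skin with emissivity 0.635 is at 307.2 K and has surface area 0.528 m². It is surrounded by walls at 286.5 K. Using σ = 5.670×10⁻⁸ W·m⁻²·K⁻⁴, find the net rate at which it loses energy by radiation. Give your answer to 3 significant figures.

Net loss ≈ 41.2 W

Area A = 0.528 m².
Net radiated power P_net = εσA(T⁴ − T₀⁴) = 0.635×5.670×10⁻⁸×0.528×(307.2⁴ − 286.5⁴).
T⁴ − T₀⁴ = 8.90604×10⁹ − 6.73750×10⁹ = 2.16854×10⁹ K⁴, so P_net = 41.2 W.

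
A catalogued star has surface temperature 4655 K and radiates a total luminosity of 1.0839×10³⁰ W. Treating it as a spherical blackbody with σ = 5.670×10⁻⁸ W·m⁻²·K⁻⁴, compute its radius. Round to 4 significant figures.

L = 4πR²σT⁴ ⇒ R = √(L/(4πσT⁴)).
σT⁴ = 2.66233×10⁷ W/m², so R = √(1.0839×10³⁰/(4π×2.66233×10⁷)) = 5.692×10¹⁰ m.

R ≈ 5.692×10¹⁰ m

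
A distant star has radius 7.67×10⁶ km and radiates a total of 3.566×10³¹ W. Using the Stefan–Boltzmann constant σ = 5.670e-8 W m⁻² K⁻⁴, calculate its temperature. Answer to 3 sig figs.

Surface area A = 4πR² = 4π(7.67×10⁹ m)² = 7.39266×10²⁰ m².
P = σAT⁴ ⇒ T = (P/(σA))^(1/4) = (3.566×10³¹/(5.670×10⁻⁸×7.39266×10²⁰))^(1/4) = 3.04×10⁴ K.

T ≈ 3.04×10⁴ K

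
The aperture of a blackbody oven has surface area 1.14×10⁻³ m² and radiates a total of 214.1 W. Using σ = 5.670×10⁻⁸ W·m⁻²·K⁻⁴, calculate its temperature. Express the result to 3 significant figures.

Area A = 1.14×10⁻³ m².
P = σAT⁴ ⇒ T = (P/(σA))^(1/4) = (214.1/(5.670×10⁻⁸×1.14×10⁻³))^(1/4) = 1.35×10³ K.

T ≈ 1.35×10³ K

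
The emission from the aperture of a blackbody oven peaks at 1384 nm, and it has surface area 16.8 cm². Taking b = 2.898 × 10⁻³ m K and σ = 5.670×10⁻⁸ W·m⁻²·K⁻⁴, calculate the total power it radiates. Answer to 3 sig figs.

Wien's law: T = b/λ_max = 2.898×10⁻³/1.384×10⁻⁶ = 2093.93 K.
Area A = 16.8 cm² = 1.68×10⁻³ m².
Then P = σAT⁴ = 5.670×10⁻⁸×1.68×10⁻³×(2093.93)⁴ = 1.83×10³ W.

P ≈ 1.83×10³ W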